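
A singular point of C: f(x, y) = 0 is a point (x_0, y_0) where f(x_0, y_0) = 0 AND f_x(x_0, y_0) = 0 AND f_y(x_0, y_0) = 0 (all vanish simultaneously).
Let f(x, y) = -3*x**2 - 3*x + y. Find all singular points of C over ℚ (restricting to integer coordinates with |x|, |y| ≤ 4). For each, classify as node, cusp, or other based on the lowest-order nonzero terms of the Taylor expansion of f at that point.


No singular points in the scanned grid; C is smooth there.

Compute partial derivatives:
  f_x = -6*x - 3.
  f_y = 1.
f_y = 1 is a nonzero constant, so f_y never vanishes: no point (x, y) can satisfy f = f_x = f_y = 0. In particular no (x, y) ∈ {−4, ..., 4}² is singular; the curve is smooth.


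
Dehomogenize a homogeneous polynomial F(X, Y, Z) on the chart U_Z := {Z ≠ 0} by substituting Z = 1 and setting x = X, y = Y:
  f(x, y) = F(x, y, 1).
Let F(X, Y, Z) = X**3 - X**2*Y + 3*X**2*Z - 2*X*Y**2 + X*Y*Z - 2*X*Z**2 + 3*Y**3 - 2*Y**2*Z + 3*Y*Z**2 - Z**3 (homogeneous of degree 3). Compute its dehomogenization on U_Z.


f(x, y) = x**3 - x**2*y + 3*x**2 - 2*x*y**2 + x*y - 2*x + 3*y**3 - 2*y**2 + 3*y - 1

On U_Z we set Z = 1. Each monomial c·X^i·Y^j·Z^k in F becomes c·x^i·y^j·1^k = c·x^i·y^j.
Substituting Z = 1: F(X, Y, 1) = x**3 - x**2*y + 3*x**2 - 2*x*y**2 + x*y - 2*x + 3*y**3 - 2*y**2 + 3*y - 1.
Note: deg(f) ≤ deg(F) = 3; strict inequality happens when F is divisible by Z (lost terms).


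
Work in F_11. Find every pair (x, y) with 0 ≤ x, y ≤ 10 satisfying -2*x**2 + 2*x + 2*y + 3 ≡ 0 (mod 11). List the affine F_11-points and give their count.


Affine F_11-points: {(0, 4), (1, 4), (2, 6), (3, 10), (4, 5), (5, 2), (6, 1), (7, 2), (8, 5), (9, 10), (10, 6)}; count = 11.

For each of the 121 pairs (x, y) ∈ F_11², evaluate f(x, y) mod 11. Record the zeros.
  x = 0: [0↦3, 1↦5, 2↦7, 3↦9, 4↦0, 5↦2, 6↦4, 7↦6, 8↦8, 9↦10, 10↦1]  zeros at y ∈ {4}
  x = 1: [0↦3, 1↦5, 2↦7, 3↦9, 4↦0, 5↦2, 6↦4, 7↦6, 8↦8, 9↦10, 10↦1]  zeros at y ∈ {4}
  x = 2: [0↦10, 1↦1, 2↦3, 3↦5, 4↦7, 5↦9, 6↦0, 7↦2, 8↦4, 9↦6, 10↦8]  zeros at y ∈ {6}
  x = 3: [0↦2, 1↦4, 2↦6, 3↦8, 4↦10, 5↦1, 6↦3, 7↦5, 8↦7, 9↦9, 10↦0]  zeros at y ∈ {10}
  x = 4: [0↦1, 1↦3, 2↦5, 3↦7, 4↦9, 5↦0, 6↦2, 7↦4, 8↦6, 9↦8, 10↦10]  zeros at y ∈ {5}
  x = 5: [0↦7, 1↦9, 2↦0, 3↦2, 4↦4, 5↦6, 6↦8, 7↦10, 8↦1, 9↦3, 10↦5]  zeros at y ∈ {2}
  x = 6: [0↦9, 1↦0, 2↦2, 3↦4, 4↦6, 5↦8, 6↦10, 7↦1, 8↦3, 9↦5, 10↦7]  zeros at y ∈ {1}
  x = 7: [0↦7, 1↦9, 2↦0, 3↦2, 4↦4, 5↦6, 6↦8, 7↦10, 8↦1, 9↦3, 10↦5]  zeros at y ∈ {2}
  x = 8: [0↦1, 1↦3, 2↦5, 3↦7, 4↦9, 5↦0, 6↦2, 7↦4, 8↦6, 9↦8, 10↦10]  zeros at y ∈ {5}
  x = 9: [0↦2, 1↦4, 2↦6, 3↦8, 4↦10, 5↦1, 6↦3, 7↦5, 8↦7, 9↦9, 10↦0]  zeros at y ∈ {10}
  x = 10: [0↦10, 1↦1, 2↦3, 3↦5, 4↦7, 5↦9, 6↦0, 7↦2, 8↦4, 9↦6, 10↦8]  zeros at y ∈ {6}
Collecting zeros: affine points = {(0, 4), (1, 4), (2, 6), (3, 10), (4, 5), (5, 2), (6, 1), (7, 2), (8, 5), (9, 10), (10, 6)}.
Total count |C(F_11)_aff| = 11.


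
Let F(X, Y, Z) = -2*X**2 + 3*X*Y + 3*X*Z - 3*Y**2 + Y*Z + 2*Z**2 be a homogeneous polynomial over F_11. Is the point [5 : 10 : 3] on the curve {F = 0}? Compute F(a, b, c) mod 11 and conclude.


F(5,10,3) ≡ 3 (mod 11); P is NOT on the curve.

Evaluate F(5, 10, 3) term-by-term (mod 11).
  -2*X**2 ↦ -2·25·1·1 = -50
  3*X*Y ↦ 3·5·10·1 = 150
  3*X*Z ↦ 3·5·1·3 = 45
  -3*Y**2 ↦ -3·1·100·1 = -300
  Y*Z ↦ 1·1·10·3 = 30
  2*Z**2 ↦ 2·1·1·9 = 18
Sum: F(5, 10, 3) = (-50) + (150) + (45) + (-300) + (30) + (18) = -107.
Reducing mod 11: -107 ≡ 3 (mod 11).
Since F(a, b, c) ≡ 3 ≠ 0 (mod 11), P does NOT lie on the curve.


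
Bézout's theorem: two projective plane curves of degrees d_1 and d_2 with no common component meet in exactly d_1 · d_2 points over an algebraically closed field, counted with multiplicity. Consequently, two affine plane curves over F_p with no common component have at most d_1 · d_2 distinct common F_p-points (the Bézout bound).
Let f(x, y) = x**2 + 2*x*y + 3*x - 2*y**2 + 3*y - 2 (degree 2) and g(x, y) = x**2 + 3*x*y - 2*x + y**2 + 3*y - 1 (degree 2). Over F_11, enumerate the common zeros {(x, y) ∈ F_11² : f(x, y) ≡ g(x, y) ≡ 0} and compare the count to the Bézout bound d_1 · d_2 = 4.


Common zeros: ∅; count = 0; Bézout bound = 4.

deg(f) = 2, deg(g) = 2, so Bézout bound = 4.
Scan x ∈ F_11. For each x, list the y ∈ F_11 with f(x, y) ≡ 0 and those with g(x, y) ≡ 0 (mod 11); the common zeros in that column are the intersection.
  x = 0: f ≡ 0 at y ∈ {3, 4}; g ≡ 0 at y ∈ ∅; common: ∅.
  x = 1: f ≡ 0 at y ∈ ∅; g ≡ 0 at y ∈ {8}; common: ∅.
  x = 2: f ≡ 0 at y ∈ {3, 6}; g ≡ 0 at y ∈ ∅; common: ∅.
  x = 3: f ≡ 0 at y ∈ {5}; g ≡ 0 at y ∈ {4, 6}; common: ∅.
  x = 4: f ≡ 0 at y ∈ ∅; g ≡ 0 at y ∈ ∅; common: ∅.
  x = 5: f ≡ 0 at y ∈ {6}; g ≡ 0 at y ∈ {1, 3}; common: ∅.
  x = 6: f ≡ 0 at y ∈ {5, 8}; g ≡ 0 at y ∈ ∅; common: ∅.
  x = 7: f ≡ 0 at y ∈ ∅; g ≡ 0 at y ∈ {10}; common: ∅.
  x = 8: f ≡ 0 at y ∈ {7, 8}; g ≡ 0 at y ∈ ∅; common: ∅.
  x = 9: f ≡ 0 at y ∈ ∅; g ≡ 0 at y ∈ {4, 10}; common: ∅.
  x = 10: f ≡ 0 at y ∈ ∅; g ≡ 0 at y ∈ {3, 8}; common: ∅.
Collecting: common zeros = ∅, so the count is 0.
Comparison with the Bézout bound: 0 ≤ 4 = deg(f)·deg(g), as expected for curves with no common component (the affine F_11-count falls short of the bound because intersections may lie at infinity, over extension fields, or carry multiplicity).


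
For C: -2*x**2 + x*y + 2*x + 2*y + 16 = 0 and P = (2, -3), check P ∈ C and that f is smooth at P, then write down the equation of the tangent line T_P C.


Tangent line at P: -9*x + 4*y + 30 = 0.

Step 1: f(2, -3) = 0, so P lies on C.
Step 2: partial derivatives
  f_x(x, y) = -4*x + y + 2, f_y(x, y) = x + 2.
  f_x(P) = -9, f_y(P) = 4 (gradient nonzero, so P is smooth).
Step 3: tangent line at P: -9·(x − 2) + 4·(y − -3) = 0.
Expanding: -9*x + 4*y + 30 = 0.


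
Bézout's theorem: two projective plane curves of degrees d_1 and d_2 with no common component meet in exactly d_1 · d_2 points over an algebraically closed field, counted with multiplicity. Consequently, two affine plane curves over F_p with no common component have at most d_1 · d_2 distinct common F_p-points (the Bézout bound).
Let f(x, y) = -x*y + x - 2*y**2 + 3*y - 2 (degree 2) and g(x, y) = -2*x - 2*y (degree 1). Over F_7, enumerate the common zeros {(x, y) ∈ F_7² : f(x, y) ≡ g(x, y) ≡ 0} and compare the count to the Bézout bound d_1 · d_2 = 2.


Common zeros: ∅; count = 0; Bézout bound = 2.

deg(f) = 2, deg(g) = 1, so Bézout bound = 2.
Scan x ∈ F_7. For each x, list the y ∈ F_7 with f(x, y) ≡ 0 and those with g(x, y) ≡ 0 (mod 7); the common zeros in that column are the intersection.
  x = 0: f ≡ 0 at y ∈ {6}; g ≡ 0 at y ∈ {0}; common: ∅.
  x = 1: f ≡ 0 at y ∈ ∅; g ≡ 0 at y ∈ {6}; common: ∅.
  x = 2: f ≡ 0 at y ∈ {0, 4}; g ≡ 0 at y ∈ {5}; common: ∅.
  x = 3: f ≡ 0 at y ∈ {2, 5}; g ≡ 0 at y ∈ {4}; common: ∅.
  x = 4: f ≡ 0 at y ∈ ∅; g ≡ 0 at y ∈ {3}; common: ∅.
  x = 5: f ≡ 0 at y ∈ {3}; g ≡ 0 at y ∈ {2}; common: ∅.
  x = 6: f ≡ 0 at y ∈ ∅; g ≡ 0 at y ∈ {1}; common: ∅.
Collecting: common zeros = ∅, so the count is 0.
Comparison with the Bézout bound: 0 ≤ 2 = deg(f)·deg(g), as expected for curves with no common component (the affine F_7-count falls short of the bound because intersections may lie at infinity, over extension fields, or carry multiplicity).


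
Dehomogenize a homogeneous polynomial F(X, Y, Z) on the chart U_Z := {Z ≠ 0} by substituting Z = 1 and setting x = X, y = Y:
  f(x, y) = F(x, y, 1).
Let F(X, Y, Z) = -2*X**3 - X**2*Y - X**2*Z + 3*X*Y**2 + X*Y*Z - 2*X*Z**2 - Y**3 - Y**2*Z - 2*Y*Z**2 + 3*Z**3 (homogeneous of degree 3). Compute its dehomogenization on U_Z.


f(x, y) = -2*x**3 - x**2*y - x**2 + 3*x*y**2 + x*y - 2*x - y**3 - y**2 - 2*y + 3

On U_Z we set Z = 1. Each monomial c·X^i·Y^j·Z^k in F becomes c·x^i·y^j·1^k = c·x^i·y^j.
Substituting Z = 1: F(X, Y, 1) = -2*x**3 - x**2*y - x**2 + 3*x*y**2 + x*y - 2*x - y**3 - y**2 - 2*y + 3.
Note: deg(f) ≤ deg(F) = 3; strict inequality happens when F is divisible by Z (lost terms).


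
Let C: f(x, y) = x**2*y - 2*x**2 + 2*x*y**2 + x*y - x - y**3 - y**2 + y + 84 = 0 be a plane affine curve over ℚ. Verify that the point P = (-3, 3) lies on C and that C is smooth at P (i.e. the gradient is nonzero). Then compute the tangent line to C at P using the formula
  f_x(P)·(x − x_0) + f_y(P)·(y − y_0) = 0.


Tangent line at P: 14*x - 62*y + 228 = 0.

Step 1: f(-3, 3) = 0, so P lies on C.
Step 2: partial derivatives
  f_x(x, y) = 2*x*y - 4*x + 2*y**2 + y - 1, f_y(x, y) = x**2 + 4*x*y + x - 3*y**2 - 2*y + 1.
  f_x(P) = 14, f_y(P) = -62 (gradient nonzero, so P is smooth).
Step 3: tangent line at P: 14·(x − -3) + -62·(y − 3) = 0.
Expanding: 14*x - 62*y + 228 = 0.


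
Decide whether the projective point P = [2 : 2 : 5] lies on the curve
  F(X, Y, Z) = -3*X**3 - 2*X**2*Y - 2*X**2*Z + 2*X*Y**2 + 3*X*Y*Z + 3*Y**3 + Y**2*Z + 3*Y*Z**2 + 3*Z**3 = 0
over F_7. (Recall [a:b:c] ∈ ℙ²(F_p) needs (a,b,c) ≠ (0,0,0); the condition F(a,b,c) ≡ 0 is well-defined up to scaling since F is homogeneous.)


F(2,2,5) ≡ 5 (mod 7); P is NOT on the curve.

Evaluate F(2, 2, 5) term-by-term (mod 7).
  -3*X**3 ↦ -3·8·1·1 = -24
  -2*X**2*Y ↦ -2·4·2·1 = -16
  -2*X**2*Z ↦ -2·4·1·5 = -40
  2*X*Y**2 ↦ 2·2·4·1 = 16
  3*X*Y*Z ↦ 3·2·2·5 = 60
  3*Y**3 ↦ 3·1·8·1 = 24
  Y**2*Z ↦ 1·1·4·5 = 20
  3*Y*Z**2 ↦ 3·1·2·25 = 150
  3*Z**3 ↦ 3·1·1·125 = 375
Sum: F(2, 2, 5) = (-24) + (-16) + (-40) + (16) + (60) + (24) + (20) + (150) + (375) = 565.
Reducing mod 7: 565 ≡ 5 (mod 7).
Since F(a, b, c) ≡ 5 ≠ 0 (mod 7), P does NOT lie on the curve.


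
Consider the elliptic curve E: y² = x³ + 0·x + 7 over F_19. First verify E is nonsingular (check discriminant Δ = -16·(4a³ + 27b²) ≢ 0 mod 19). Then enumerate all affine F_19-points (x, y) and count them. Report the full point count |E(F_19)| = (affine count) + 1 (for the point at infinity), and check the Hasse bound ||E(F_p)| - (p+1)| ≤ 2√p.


Affine points = {(0, 8), (0, 11), (8, 5), (8, 14), (10, 0), (12, 5), (12, 14), (13, 0), (15, 0), (18, 5), (18, 14)}; affine count = 11; |E(F_19)| = 12.

Discriminant check: Δ ∝ 4a³ + 27b² = 4·0³ + 27·7² = 4·0 + 27·49 ≡ 12 (mod 19). Nonzero ⇒ E is nonsingular.
For each x ∈ F_19, compute rhs = x³ + 0·x + 7 mod 19, then count y ∈ F_19 with y² ≡ rhs.
  x = 0: rhs = 7, matching y values: 8, 11 (2 points).
  x = 1: rhs = 8, matching y values: none (0 points).
  x = 2: rhs = 15, matching y values: none (0 points).
  x = 3: rhs = 15, matching y values: none (0 points).
  x = 4: rhs = 14, matching y values: none (0 points).
  x = 5: rhs = 18, matching y values: none (0 points).
  x = 6: rhs = 14, matching y values: none (0 points).
  x = 7: rhs = 8, matching y values: none (0 points).
  x = 8: rhs = 6, matching y values: 5, 14 (2 points).
  x = 9: rhs = 14, matching y values: none (0 points).
  x = 10: rhs = 0, matching y values: 0 (1 points).
  x = 11: rhs = 8, matching y values: none (0 points).
  x = 12: rhs = 6, matching y values: 5, 14 (2 points).
  x = 13: rhs = 0, matching y values: 0 (1 points).
  x = 14: rhs = 15, matching y values: none (0 points).
  x = 15: rhs = 0, matching y values: 0 (1 points).
  x = 16: rhs = 18, matching y values: none (0 points).
  x = 17: rhs = 18, matching y values: none (0 points).
  x = 18: rhs = 6, matching y values: 5, 14 (2 points).
Total affine count: 11.
Full point count |E(F_19)| = 11 + 1 = 12.
Hasse bound: |12 − (19+1)| = |-8| = 8 ≤ 2√19 ≈ 8.7178 ✓.


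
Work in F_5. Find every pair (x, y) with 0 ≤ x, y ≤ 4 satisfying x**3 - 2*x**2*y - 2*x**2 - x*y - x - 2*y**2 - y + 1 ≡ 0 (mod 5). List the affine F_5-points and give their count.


Affine F_5-points: {(0, 3), (0, 4), (3, 2), (4, 1), (4, 3)}; count = 5.

For each of the 25 pairs (x, y) ∈ F_5², evaluate f(x, y) mod 5. Record the zeros.
  x = 0: [0↦1, 1↦3, 2↦1, 3↦0, 4↦0]  zeros at y ∈ {3, 4}
  x = 1: [0↦4, 1↦3, 2↦3, 3↦4, 4↦1]  zeros at y ∈ ∅
  x = 2: [0↦4, 1↦1, 2↦4, 3↦3, 4↦3]  zeros at y ∈ ∅
  x = 3: [0↦2, 1↦3, 2↦0, 3↦3, 4↦2]  zeros at y ∈ {2}
  x = 4: [0↦4, 1↦0, 2↦2, 3↦0, 4↦4]  zeros at y ∈ {1, 3}
Collecting zeros: affine points = {(0, 3), (0, 4), (3, 2), (4, 1), (4, 3)}.
Total count |C(F_5)_aff| = 5.


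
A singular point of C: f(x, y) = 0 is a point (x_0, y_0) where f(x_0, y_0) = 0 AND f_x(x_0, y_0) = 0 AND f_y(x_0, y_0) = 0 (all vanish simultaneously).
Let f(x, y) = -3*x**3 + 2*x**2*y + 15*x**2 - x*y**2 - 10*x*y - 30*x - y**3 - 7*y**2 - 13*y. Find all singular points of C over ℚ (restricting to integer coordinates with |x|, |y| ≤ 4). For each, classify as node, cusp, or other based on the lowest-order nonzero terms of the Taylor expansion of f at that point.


Singular points: {(1, -3)}; classification: cusp.

Compute partial derivatives:
  f_x = -9*x**2 + 4*x*y + 30*x - y**2 - 10*y - 30.
  f_y = 2*x**2 - 2*x*y - 10*x - 3*y**2 - 14*y - 13.
Scan x_0 ∈ {−4, ..., 4}. For each x_0, f_y(x_0, y) is a polynomial in y; find its integer roots y ∈ {−4, ..., 4}, then test f_x and f at those candidates.
  x = -4: f_y(-4, y) = -3*y**2 - 6*y + 59; no integer root y with |y| ≤ 4.
  x = -3: f_y(-3, y) = -3*y**2 - 8*y + 35; no integer root y with |y| ≤ 4.
  x = -2: f_y(-2, y) = -3*y**2 - 10*y + 15; no integer root y with |y| ≤ 4.
  x = -1: f_y(-1, y) = -3*y**2 - 12*y - 1; no integer root y with |y| ≤ 4.
  x = 0: f_y(0, y) = -3*y**2 - 14*y - 13; no integer root y with |y| ≤ 4.
  x = 1: f_y(1, y) = -3*y**2 - 16*y - 21; vanishes at y ∈ {-3}. (1, -3): f_x = 0, f = 0 — SINGULAR.
  x = 2: f_y(2, y) = -3*y**2 - 18*y - 25; no integer root y with |y| ≤ 4.
  x = 3: f_y(3, y) = -3*y**2 - 20*y - 25; no integer root y with |y| ≤ 4.
  x = 4: f_y(4, y) = -3*y**2 - 22*y - 21; no integer root y with |y| ≤ 4.
Only singular point on the grid: (1, -3).
Classify: substitute x = 1 + u, y = -3 + v and expand: f = -3*u**3 + 2*u**2*v - u*v**2 - v**3 + v**2.
No constant or linear terms (consistent with a singular point). Quadratic part: v**2. Cubic part: -3*u**3 + 2*u**2*v - u*v**2 - v**3.
The quadratic part v**2 is a perfect square, so there is a single (double) tangent line v = 0, i.e. y = -3. Restricting the cubic part to that line (v = 0) leaves -3*u**3 ≠ 0, so f is not divisible by v and the branch is v² ≈ 3*u**3 to lowest order — this is a cusp.
Classification: cusp.


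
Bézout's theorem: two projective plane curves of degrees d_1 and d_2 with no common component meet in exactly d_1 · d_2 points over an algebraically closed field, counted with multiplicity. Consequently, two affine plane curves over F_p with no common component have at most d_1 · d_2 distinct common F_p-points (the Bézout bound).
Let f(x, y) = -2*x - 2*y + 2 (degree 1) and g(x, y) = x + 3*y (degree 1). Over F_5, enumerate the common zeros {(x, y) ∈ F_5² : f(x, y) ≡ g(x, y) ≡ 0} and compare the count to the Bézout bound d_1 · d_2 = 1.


Common zeros: {(4, 2)}; count = 1; Bézout bound = 1.

deg(f) = 1, deg(g) = 1, so Bézout bound = 1.
Scan x ∈ F_5. For each x, list the y ∈ F_5 with f(x, y) ≡ 0 and those with g(x, y) ≡ 0 (mod 5); the common zeros in that column are the intersection.
  x = 0: f ≡ 0 at y ∈ {1}; g ≡ 0 at y ∈ {0}; common: ∅.
  x = 1: f ≡ 0 at y ∈ {0}; g ≡ 0 at y ∈ {3}; common: ∅.
  x = 2: f ≡ 0 at y ∈ {4}; g ≡ 0 at y ∈ {1}; common: ∅.
  x = 3: f ≡ 0 at y ∈ {3}; g ≡ 0 at y ∈ {4}; common: ∅.
  x = 4: f ≡ 0 at y ∈ {2}; g ≡ 0 at y ∈ {2}; common: {2}.
Collecting: common zeros = {(4, 2)}, so the count is 1.
Comparison with the Bézout bound: 1 ≤ 1 = deg(f)·deg(g), as expected for curves with no common component (the bound is attained).


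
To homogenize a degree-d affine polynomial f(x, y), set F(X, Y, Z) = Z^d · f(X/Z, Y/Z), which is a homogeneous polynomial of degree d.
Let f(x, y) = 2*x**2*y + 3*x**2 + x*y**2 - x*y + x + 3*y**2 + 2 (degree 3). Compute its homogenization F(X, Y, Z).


F(X, Y, Z) = 2*X**2*Y + 3*X**2*Z + X*Y**2 - X*Y*Z + X*Z**2 + 3*Y**2*Z + 2*Z**3

deg(f) = 3.
Substitute x = X/Z, y = Y/Z into f, then multiply by Z^3.
  monomial 2·x^2·y^1 ↦ 2·X^2·Y^1·Z^0.
  monomial 3·x^2·y^0 ↦ 3·X^2·Y^0·Z^1.
  monomial 1·x^1·y^2 ↦ 1·X^1·Y^2·Z^0.
  monomial -1·x^1·y^1 ↦ -1·X^1·Y^1·Z^1.
  monomial 1·x^1·y^0 ↦ 1·X^1·Y^0·Z^2.
  monomial 3·x^0·y^2 ↦ 3·X^0·Y^2·Z^1.
  monomial 2·x^0·y^0 ↦ 2·X^0·Y^0·Z^3.
Collecting: F(X, Y, Z) = 2*X**2*Y + 3*X**2*Z + X*Y**2 - X*Y*Z + X*Z**2 + 3*Y**2*Z + 2*Z**3.


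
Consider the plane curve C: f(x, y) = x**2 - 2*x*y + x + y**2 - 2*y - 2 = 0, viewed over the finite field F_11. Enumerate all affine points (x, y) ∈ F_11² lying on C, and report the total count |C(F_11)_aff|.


Affine F_11-points: {(0, 6), (0, 7), (1, 0), (1, 4), (2, 7), (2, 10), (6, 4), (6, 10), (8, 9), (9, 0), (9, 9)}; count = 11.

For each of the 121 pairs (x, y) ∈ F_11², evaluate f(x, y) mod 11. Record the zeros.
  x = 0: [0↦9, 1↦8, 2↦9, 3↦1, 4↦6, 5↦2, 6↦0, 7↦0, 8↦2, 9↦6, 10↦1]  zeros at y ∈ {6, 7}
  x = 1: [0↦0, 1↦8, 2↦7, 3↦8, 4↦0, 5↦5, 6↦1, 7↦10, 8↦10, 9↦1, 10↦5]  zeros at y ∈ {0, 4}
  x = 2: [0↦4, 1↦10, 2↦7, 3↦6, 4↦7, 5↦10, 6↦4, 7↦0, 8↦9, 9↦9, 10↦0]  zeros at y ∈ {7, 10}
  x = 3: [0↦10, 1↦3, 2↦9, 3↦6, 4↦5, 5↦6, 6↦9, 7↦3, 8↦10, 9↦8, 10↦8]  zeros at y ∈ ∅
  x = 4: [0↦7, 1↦9, 2↦2, 3↦8, 4↦5, 5↦4, 6↦5, 7↦8, 8↦2, 9↦9, 10↦7]  zeros at y ∈ ∅
  x = 5: [0↦6, 1↦6, 2↦8, 3↦1, 4↦7, 5↦4, 6↦3, 7↦4, 8↦7, 9↦1, 10↦8]  zeros at y ∈ ∅
  x = 6: [0↦7, 1↦5, 2↦5, 3↦7, 4↦0, 5↦6, 6↦3, 7↦2, 8↦3, 9↦6, 10↦0]  zeros at y ∈ {4, 10}
  x = 7: [0↦10, 1↦6, 2↦4, 3↦4, 4↦6, 5↦10, 6↦5, 7↦2, 8↦1, 9↦2, 10↦5]  zeros at y ∈ ∅
  x = 8: [0↦4, 1↦9, 2↦5, 3↦3, 4↦3, 5↦5, 6↦9, 7↦4, 8↦1, 9↦0, 10↦1]  zeros at y ∈ {9}
  x = 9: [0↦0, 1↦3, 2↦8, 3↦4, 4↦2, 5↦2, 6↦4, 7↦8, 8↦3, 9↦0, 10↦10]  zeros at y ∈ {0, 9}
  x = 10: [0↦9, 1↦10, 2↦2, 3↦7, 4↦3, 5↦1, 6↦1, 7↦3, 8↦7, 9↦2, 10↦10]  zeros at y ∈ ∅
Collecting zeros: affine points = {(0, 6), (0, 7), (1, 0), (1, 4), (2, 7), (2, 10), (6, 4), (6, 10), (8, 9), (9, 0), (9, 9)}.
Total count |C(F_11)_aff| = 11.


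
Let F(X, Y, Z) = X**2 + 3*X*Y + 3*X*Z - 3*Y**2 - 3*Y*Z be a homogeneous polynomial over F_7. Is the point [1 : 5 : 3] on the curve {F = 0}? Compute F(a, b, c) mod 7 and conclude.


F(1,5,3) ≡ 3 (mod 7); P is NOT on the curve.

Evaluate F(1, 5, 3) term-by-term (mod 7).
  X**2 ↦ 1·1·1·1 = 1
  3*X*Y ↦ 3·1·5·1 = 15
  3*X*Z ↦ 3·1·1·3 = 9
  -3*Y**2 ↦ -3·1·25·1 = -75
  -3*Y*Z ↦ -3·1·5·3 = -45
Sum: F(1, 5, 3) = (1) + (15) + (9) + (-75) + (-45) = -95.
Reducing mod 7: -95 ≡ 3 (mod 7).
Since F(a, b, c) ≡ 3 ≠ 0 (mod 7), P does NOT lie on the curve.


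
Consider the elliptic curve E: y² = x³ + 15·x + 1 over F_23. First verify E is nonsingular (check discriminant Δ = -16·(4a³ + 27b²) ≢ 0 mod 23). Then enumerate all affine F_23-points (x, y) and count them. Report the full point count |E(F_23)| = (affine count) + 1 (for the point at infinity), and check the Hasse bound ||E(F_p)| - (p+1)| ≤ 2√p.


Affine points = {(0, 1), (0, 22), (2, 4), (2, 19), (3, 2), (3, 21), (6, 10), (6, 13), (7, 9), (7, 14), (8, 9), (8, 14), (10, 1), (10, 22), (11, 5), (11, 18), (12, 0), (13, 1), (13, 22), (15, 6), (15, 17), (16, 6), (16, 17), (18, 10), (18, 13), (21, 3), (21, 20), (22, 10), (22, 13)}; affine count = 29; |E(F_23)| = 30.

Discriminant check: Δ ∝ 4a³ + 27b² = 4·15³ + 27·1² = 4·3375 + 27·1 ≡ 3 (mod 23). Nonzero ⇒ E is nonsingular.
For each x ∈ F_23, compute rhs = x³ + 15·x + 1 mod 23, then count y ∈ F_23 with y² ≡ rhs.
  x = 0: rhs = 1, matching y values: 1, 22 (2 points).
  x = 1: rhs = 17, matching y values: none (0 points).
  x = 2: rhs = 16, matching y values: 4, 19 (2 points).
  x = 3: rhs = 4, matching y values: 2, 21 (2 points).
  x = 4: rhs = 10, matching y values: none (0 points).
  x = 5: rhs = 17, matching y values: none (0 points).
  x = 6: rhs = 8, matching y values: 10, 13 (2 points).
  x = 7: rhs = 12, matching y values: 9, 14 (2 points).
  x = 8: rhs = 12, matching y values: 9, 14 (2 points).
  x = 9: rhs = 14, matching y values: none (0 points).
  x = 10: rhs = 1, matching y values: 1, 22 (2 points).
  x = 11: rhs = 2, matching y values: 5, 18 (2 points).
  x = 12: rhs = 0, matching y values: 0 (1 points).
  x = 13: rhs = 1, matching y values: 1, 22 (2 points).
  x = 14: rhs = 11, matching y values: none (0 points).
  x = 15: rhs = 13, matching y values: 6, 17 (2 points).
  x = 16: rhs = 13, matching y values: 6, 17 (2 points).
  x = 17: rhs = 17, matching y values: none (0 points).
  x = 18: rhs = 8, matching y values: 10, 13 (2 points).
  x = 19: rhs = 15, matching y values: none (0 points).
  x = 20: rhs = 21, matching y values: none (0 points).
  x = 21: rhs = 9, matching y values: 3, 20 (2 points).
  x = 22: rhs = 8, matching y values: 10, 13 (2 points).
Total affine count: 29.
Full point count |E(F_23)| = 29 + 1 = 30.
Hasse bound: |30 − (23+1)| = |6| = 6 ≤ 2√23 ≈ 9.5917 ✓.


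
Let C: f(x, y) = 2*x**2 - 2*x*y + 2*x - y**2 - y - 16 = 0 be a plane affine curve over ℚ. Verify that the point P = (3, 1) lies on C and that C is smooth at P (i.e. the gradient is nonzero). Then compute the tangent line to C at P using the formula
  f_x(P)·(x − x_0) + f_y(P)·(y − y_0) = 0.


Tangent line at P: 12*x - 9*y - 27 = 0.

Step 1: f(3, 1) = 0, so P lies on C.
Step 2: partial derivatives
  f_x(x, y) = 4*x - 2*y + 2, f_y(x, y) = -2*x - 2*y - 1.
  f_x(P) = 12, f_y(P) = -9 (gradient nonzero, so P is smooth).
Step 3: tangent line at P: 12·(x − 3) + -9·(y − 1) = 0.
Expanding: 12*x - 9*y - 27 = 0.


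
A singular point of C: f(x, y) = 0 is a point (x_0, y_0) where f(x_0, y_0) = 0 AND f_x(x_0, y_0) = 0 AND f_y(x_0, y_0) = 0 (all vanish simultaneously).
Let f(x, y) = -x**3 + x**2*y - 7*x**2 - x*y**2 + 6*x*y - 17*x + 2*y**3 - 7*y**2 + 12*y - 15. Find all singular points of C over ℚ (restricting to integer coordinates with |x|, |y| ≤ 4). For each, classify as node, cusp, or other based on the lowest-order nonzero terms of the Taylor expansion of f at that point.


Singular points: {(-2, 1)}; classification: cusp.

Compute partial derivatives:
  f_x = -3*x**2 + 2*x*y - 14*x - y**2 + 6*y - 17.
  f_y = x**2 - 2*x*y + 6*x + 6*y**2 - 14*y + 12.
Scan x_0 ∈ {−4, ..., 4}. For each x_0, f_y(x_0, y) is a polynomial in y; find its integer roots y ∈ {−4, ..., 4}, then test f_x and f at those candidates.
  x = -4: f_y(-4, y) = 6*y**2 - 6*y + 4; no integer root y with |y| ≤ 4.
  x = -3: f_y(-3, y) = 6*y**2 - 8*y + 3; no integer root y with |y| ≤ 4.
  x = -2: f_y(-2, y) = 6*y**2 - 10*y + 4; vanishes at y ∈ {1}. (-2, 1): f_x = 0, f = 0 — SINGULAR.
  x = -1: f_y(-1, y) = 6*y**2 - 12*y + 7; no integer root y with |y| ≤ 4.
  x = 0: f_y(0, y) = 6*y**2 - 14*y + 12; no integer root y with |y| ≤ 4.
  x = 1: f_y(1, y) = 6*y**2 - 16*y + 19; no integer root y with |y| ≤ 4.
  x = 2: f_y(2, y) = 6*y**2 - 18*y + 28; no integer root y with |y| ≤ 4.
  x = 3: f_y(3, y) = 6*y**2 - 20*y + 39; no integer root y with |y| ≤ 4.
  x = 4: f_y(4, y) = 6*y**2 - 22*y + 52; no integer root y with |y| ≤ 4.
Only singular point on the grid: (-2, 1).
Classify: substitute x = -2 + u, y = 1 + v and expand: f = -u**3 + u**2*v - u*v**2 + 2*v**3 + v**2.
No constant or linear terms (consistent with a singular point). Quadratic part: v**2. Cubic part: -u**3 + u**2*v - u*v**2 + 2*v**3.
The quadratic part v**2 is a perfect square, so there is a single (double) tangent line v = 0, i.e. y = 1. Restricting the cubic part to that line (v = 0) leaves -u**3 ≠ 0, so f is not divisible by v and the branch is v² ≈ u**3 to lowest order — this is a cusp.
Classification: cusp.


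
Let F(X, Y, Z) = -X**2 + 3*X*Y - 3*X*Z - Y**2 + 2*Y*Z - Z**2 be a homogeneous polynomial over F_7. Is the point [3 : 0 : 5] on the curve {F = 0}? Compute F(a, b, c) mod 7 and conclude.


F(3,0,5) ≡ 5 (mod 7); P is NOT on the curve.

Evaluate F(3, 0, 5) term-by-term (mod 7).
  -X**2 ↦ -1·9·1·1 = -9
  3*X*Y ↦ 3·3·0·1 = 0
  -3*X*Z ↦ -3·3·1·5 = -45
  -Y**2 ↦ -1·1·0·1 = 0
  2*Y*Z ↦ 2·1·0·5 = 0
  -Z**2 ↦ -1·1·1·25 = -25
Sum: F(3, 0, 5) = (-9) + (0) + (-45) + (0) + (0) + (-25) = -79.
Reducing mod 7: -79 ≡ 5 (mod 7).
Since F(a, b, c) ≡ 5 ≠ 0 (mod 7), P does NOT lie on the curve.


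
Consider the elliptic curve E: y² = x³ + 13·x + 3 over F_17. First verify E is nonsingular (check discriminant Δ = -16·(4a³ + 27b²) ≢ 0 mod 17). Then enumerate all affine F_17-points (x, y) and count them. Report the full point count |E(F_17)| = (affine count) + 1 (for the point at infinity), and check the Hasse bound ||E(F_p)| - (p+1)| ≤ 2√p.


Affine points = {(1, 0), (3, 1), (3, 16), (4, 0), (6, 5), (6, 12), (9, 4), (9, 13), (11, 7), (11, 10), (12, 0)}; affine count = 11; |E(F_17)| = 12.

Discriminant check: Δ ∝ 4a³ + 27b² = 4·13³ + 27·3² = 4·2197 + 27·9 ≡ 4 (mod 17). Nonzero ⇒ E is nonsingular.
For each x ∈ F_17, compute rhs = x³ + 13·x + 3 mod 17, then count y ∈ F_17 with y² ≡ rhs.
  x = 0: rhs = 3, matching y values: none (0 points).
  x = 1: rhs = 0, matching y values: 0 (1 points).
  x = 2: rhs = 3, matching y values: none (0 points).
  x = 3: rhs = 1, matching y values: 1, 16 (2 points).
  x = 4: rhs = 0, matching y values: 0 (1 points).
  x = 5: rhs = 6, matching y values: none (0 points).
  x = 6: rhs = 8, matching y values: 5, 12 (2 points).
  x = 7: rhs = 12, matching y values: none (0 points).
  x = 8: rhs = 7, matching y values: none (0 points).
  x = 9: rhs = 16, matching y values: 4, 13 (2 points).
  x = 10: rhs = 11, matching y values: none (0 points).
  x = 11: rhs = 15, matching y values: 7, 10 (2 points).
  x = 12: rhs = 0, matching y values: 0 (1 points).
  x = 13: rhs = 6, matching y values: none (0 points).
  x = 14: rhs = 5, matching y values: none (0 points).
  x = 15: rhs = 3, matching y values: none (0 points).
  x = 16: rhs = 6, matching y values: none (0 points).
Total affine count: 11.
Full point count |E(F_17)| = 11 + 1 = 12.
Hasse bound: |12 − (17+1)| = |-6| = 6 ≤ 2√17 ≈ 8.2462 ✓.


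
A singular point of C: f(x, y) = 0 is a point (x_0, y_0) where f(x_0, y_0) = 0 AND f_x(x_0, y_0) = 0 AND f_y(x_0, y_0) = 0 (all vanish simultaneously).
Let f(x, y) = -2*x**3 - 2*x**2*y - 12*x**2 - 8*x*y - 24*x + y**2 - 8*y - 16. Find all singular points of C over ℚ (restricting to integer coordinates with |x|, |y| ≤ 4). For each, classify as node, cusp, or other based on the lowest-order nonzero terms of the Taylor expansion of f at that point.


Singular points: {(-2, 0)}; classification: cusp.

Compute partial derivatives:
  f_x = -6*x**2 - 4*x*y - 24*x - 8*y - 24.
  f_y = -2*x**2 - 8*x + 2*y - 8.
Scan x_0 ∈ {−4, ..., 4}. For each x_0, f_y(x_0, y) is a polynomial in y; find its integer roots y ∈ {−4, ..., 4}, then test f_x and f at those candidates.
  x = -4: f_y(-4, y) = 2*y - 8; vanishes at y ∈ {4}. (-4, 4): f_x = 8 ≠ 0.
  x = -3: f_y(-3, y) = 2*y - 2; vanishes at y ∈ {1}. (-3, 1): f_x = -2 ≠ 0.
  x = -2: f_y(-2, y) = 2*y; vanishes at y ∈ {0}. (-2, 0): f_x = 0, f = 0 — SINGULAR.
  x = -1: f_y(-1, y) = 2*y - 2; vanishes at y ∈ {1}. (-1, 1): f_x = -10 ≠ 0.
  x = 0: f_y(0, y) = 2*y - 8; vanishes at y ∈ {4}. (0, 4): f_x = -56 ≠ 0.
  x = 1: f_y(1, y) = 2*y - 18; no integer root y with |y| ≤ 4.
  x = 2: f_y(2, y) = 2*y - 32; no integer root y with |y| ≤ 4.
  x = 3: f_y(3, y) = 2*y - 50; no integer root y with |y| ≤ 4.
  x = 4: f_y(4, y) = 2*y - 72; no integer root y with |y| ≤ 4.
Only singular point on the grid: (-2, 0).
Classify: substitute x = -2 + u, y = 0 + v and expand: f = -2*u**3 - 2*u**2*v + v**2.
No constant or linear terms (consistent with a singular point). Quadratic part: v**2. Cubic part: -2*u**3 - 2*u**2*v.
The quadratic part v**2 is a perfect square, so there is a single (double) tangent line v = 0, i.e. y = 0. Restricting the cubic part to that line (v = 0) leaves -2*u**3 ≠ 0, so f is not divisible by v and the branch is v² ≈ 2*u**3 to lowest order — this is a cusp.
Classification: cusp.


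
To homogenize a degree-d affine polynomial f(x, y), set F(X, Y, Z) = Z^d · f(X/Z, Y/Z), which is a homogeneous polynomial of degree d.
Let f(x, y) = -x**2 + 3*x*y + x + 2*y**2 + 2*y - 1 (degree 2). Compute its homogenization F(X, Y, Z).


F(X, Y, Z) = -X**2 + 3*X*Y + X*Z + 2*Y**2 + 2*Y*Z - Z**2

deg(f) = 2.
Substitute x = X/Z, y = Y/Z into f, then multiply by Z^2.
  monomial -1·x^2·y^0 ↦ -1·X^2·Y^0·Z^0.
  monomial 3·x^1·y^1 ↦ 3·X^1·Y^1·Z^0.
  monomial 1·x^1·y^0 ↦ 1·X^1·Y^0·Z^1.
  monomial 2·x^0·y^2 ↦ 2·X^0·Y^2·Z^0.
  monomial 2·x^0·y^1 ↦ 2·X^0·Y^1·Z^1.
  monomial -1·x^0·y^0 ↦ -1·X^0·Y^0·Z^2.
Collecting: F(X, Y, Z) = -X**2 + 3*X*Y + X*Z + 2*Y**2 + 2*Y*Z - Z**2.


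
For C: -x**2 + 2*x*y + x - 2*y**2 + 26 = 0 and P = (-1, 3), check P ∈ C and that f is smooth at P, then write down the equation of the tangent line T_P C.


Tangent line at P: 9*x - 14*y + 51 = 0.

Step 1: f(-1, 3) = 0, so P lies on C.
Step 2: partial derivatives
  f_x(x, y) = -2*x + 2*y + 1, f_y(x, y) = 2*x - 4*y.
  f_x(P) = 9, f_y(P) = -14 (gradient nonzero, so P is smooth).
Step 3: tangent line at P: 9·(x − -1) + -14·(y − 3) = 0.
Expanding: 9*x - 14*y + 51 = 0.


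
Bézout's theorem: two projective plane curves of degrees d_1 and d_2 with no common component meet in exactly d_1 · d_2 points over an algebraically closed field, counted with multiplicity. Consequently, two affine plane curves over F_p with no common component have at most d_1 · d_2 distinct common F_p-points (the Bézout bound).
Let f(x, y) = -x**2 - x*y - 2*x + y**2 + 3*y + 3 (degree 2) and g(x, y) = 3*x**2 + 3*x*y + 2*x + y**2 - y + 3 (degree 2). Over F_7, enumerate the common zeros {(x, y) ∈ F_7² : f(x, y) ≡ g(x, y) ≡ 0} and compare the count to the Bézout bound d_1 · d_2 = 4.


Common zeros: ∅; count = 0; Bézout bound = 4.

deg(f) = 2, deg(g) = 2, so Bézout bound = 4.
Scan x ∈ F_7. For each x, list the y ∈ F_7 with f(x, y) ≡ 0 and those with g(x, y) ≡ 0 (mod 7); the common zeros in that column are the intersection.
  x = 0: f ≡ 0 at y ∈ {1, 3}; g ≡ 0 at y ∈ ∅; common: ∅.
  x = 1: f ≡ 0 at y ∈ {0, 5}; g ≡ 0 at y ∈ {6}; common: ∅.
  x = 2: f ≡ 0 at y ∈ {3}; g ≡ 0 at y ∈ ∅; common: ∅.
  x = 3: f ≡ 0 at y ∈ ∅; g ≡ 0 at y ∈ {2, 4}; common: ∅.
  x = 4: f ≡ 0 at y ∈ {0, 1}; g ≡ 0 at y ∈ {4, 6}; common: ∅.
  x = 5: f ≡ 0 at y ∈ ∅; g ≡ 0 at y ∈ ∅; common: ∅.
  x = 6: f ≡ 0 at y ∈ {5}; g ≡ 0 at y ∈ {2}; common: ∅.
Collecting: common zeros = ∅, so the count is 0.
Comparison with the Bézout bound: 0 ≤ 4 = deg(f)·deg(g), as expected for curves with no common component (the affine F_7-count falls short of the bound because intersections may lie at infinity, over extension fields, or carry multiplicity).


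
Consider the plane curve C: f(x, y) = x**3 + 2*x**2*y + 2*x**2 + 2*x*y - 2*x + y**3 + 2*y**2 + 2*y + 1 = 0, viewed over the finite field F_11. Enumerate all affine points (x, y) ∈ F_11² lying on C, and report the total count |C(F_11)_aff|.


Affine F_11-points: {(0, 10), (1, 1), (2, 4), (2, 6), (2, 10), (3, 6), (5, 1), (6, 7), (7, 8), (9, 2), (9, 8), (9, 10), (10, 3), (10, 8), (10, 9)}; count = 15.

For each of the 121 pairs (x, y) ∈ F_11², evaluate f(x, y) mod 11. Record the zeros.
  x = 0: [0↦1, 1↦6, 2↦10, 3↦8, 4↦6, 5↦10, 6↦4, 7↦5, 8↦8, 9↦8, 10↦0]  zeros at y ∈ {10}
  x = 1: [0↦2, 1↦0, 2↦8, 3↦10, 4↦1, 5↦9, 6↦7, 7↦1, 8↦8, 9↦1, 10↦8]  zeros at y ∈ {1}
  x = 2: [0↦2, 1↦8, 2↦2, 3↦1, 4↦0, 5↦5, 6↦0, 7↦2, 8↦6, 9↦7, 10↦0]  zeros at y ∈ {4, 6, 10}
  x = 3: [0↦7, 1↦3, 2↦9, 3↦9, 4↦9, 5↦4, 6↦0, 7↦3, 8↦8, 9↦10, 10↦4]  zeros at y ∈ {6}
  x = 4: [0↦1, 1↦2, 2↦2, 3↦7, 4↦1, 5↦1, 6↦2, 7↦10, 8↦9, 9↦5, 10↦4]  zeros at y ∈ ∅
  x = 5: [0↦1, 1↦0, 2↦9, 3↦1, 4↦4, 5↦2, 6↦1, 7↦7, 8↦4, 9↦9, 10↦6]  zeros at y ∈ {1}
  x = 6: [0↦2, 1↦3, 2↦3, 3↦8, 4↦2, 5↦2, 6↦3, 7↦0, 8↦10, 9↦6, 10↦5]  zeros at y ∈ {7}
  x = 7: [0↦10, 1↦6, 2↦1, 3↦1, 4↦1, 5↦7, 6↦3, 7↦6, 8↦0, 9↦2, 10↦7]  zeros at y ∈ {8}
  x = 8: [0↦9, 1↦4, 2↦9, 3↦8, 4↦7, 5↦1, 6↦7, 7↦9, 8↦2, 9↦3, 10↦7]  zeros at y ∈ ∅
  x = 9: [0↦5, 1↦3, 2↦0, 3↦2, 4↦4, 5↦1, 6↦10, 7↦4, 8↦0, 9↦4, 10↦0]  zeros at y ∈ {2, 8, 10}
  x = 10: [0↦4, 1↦9, 2↦2, 3↦0, 4↦9, 5↦2, 6↦7, 7↦8, 8↦0, 9↦0, 10↦3]  zeros at y ∈ {3, 8, 9}
Collecting zeros: affine points = {(0, 10), (1, 1), (2, 4), (2, 6), (2, 10), (3, 6), (5, 1), (6, 7), (7, 8), (9, 2), (9, 8), (9, 10), (10, 3), (10, 8), (10, 9)}.
Total count |C(F_11)_aff| = 15.


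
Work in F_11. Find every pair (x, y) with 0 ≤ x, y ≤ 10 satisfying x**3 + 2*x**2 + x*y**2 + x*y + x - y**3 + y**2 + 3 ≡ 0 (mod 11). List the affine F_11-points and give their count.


Affine F_11-points: {(1, 7), (4, 7), (5, 2), (6, 0), (7, 0), (7, 3), (7, 5), (10, 8)}; count = 8.

For each of the 121 pairs (x, y) ∈ F_11², evaluate f(x, y) mod 11. Record the zeros.
  x = 0: [0↦3, 1↦3, 2↦10, 3↦7, 4↦10, 5↦2, 6↦10, 7↦6, 8↦6, 9↦4, 10↦5]  zeros at y ∈ ∅
  x = 1: [0↦7, 1↦9, 2↦9, 3↦1, 4↦1, 5↦3, 6↦1, 7↦0, 8↦5, 9↦10, 10↦9]  zeros at y ∈ {7}
  x = 2: [0↦10, 1↦3, 2↦7, 3↦5, 4↦2, 5↦3, 6↦2, 7↦4, 8↦3, 9↦4, 10↦1]  zeros at y ∈ ∅
  x = 3: [0↦7, 1↦2, 2↦10, 3↦3, 4↦8, 5↦8, 6↦8, 7↦2, 8↦6, 9↦3, 10↦9]  zeros at y ∈ ∅
  x = 4: [0↦4, 1↦1, 2↦2, 3↦1, 4↦3, 5↦2, 6↦3, 7↦0, 8↦9, 9↦2, 10↦6]  zeros at y ∈ {7}
  x = 5: [0↦7, 1↦6, 2↦0, 3↦5, 4↦4, 5↦2, 6↦4, 7↦4, 8↦7, 9↦7, 10↦9]  zeros at y ∈ {2}
  x = 6: [0↦0, 1↦1, 2↦10, 3↦10, 4↦6, 5↦3, 6↦6, 7↦9, 8↦6, 9↦2, 10↦2]  zeros at y ∈ {0}
  x = 7: [0↦0, 1↦3, 2↦5, 3↦0, 4↦4, 5↦0, 6↦4, 7↦10, 8↦1, 9↦4, 10↦2]  zeros at y ∈ {0, 3, 5}
  x = 8: [0↦2, 1↦7, 2↦2, 3↦3, 4↦4, 5↦10, 6↦4, 7↦2, 8↦9, 9↦8, 10↦4]  zeros at y ∈ ∅
  x = 9: [0↦1, 1↦8, 2↦7, 3↦3, 4↦1, 5↦6, 6↦1, 7↦2, 8↦3, 9↦9, 10↦3]  zeros at y ∈ ∅
  x = 10: [0↦3, 1↦1, 2↦4, 3↦6, 4↦1, 5↦5, 6↦1, 7↦5, 8↦0, 9↦2, 10↦5]  zeros at y ∈ {8}
Collecting zeros: affine points = {(1, 7), (4, 7), (5, 2), (6, 0), (7, 0), (7, 3), (7, 5), (10, 8)}.
Total count |C(F_11)_aff| = 8.


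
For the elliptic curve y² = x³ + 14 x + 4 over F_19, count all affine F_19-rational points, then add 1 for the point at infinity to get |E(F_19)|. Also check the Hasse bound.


Affine points = {(0, 2), (0, 17), (1, 0), (3, 4), (3, 15), (5, 3), (5, 16), (6, 0), (8, 1), (8, 18), (9, 2), (9, 17), (10, 2), (10, 17), (11, 8), (11, 11), (12, 0), (15, 6), (15, 13), (16, 7), (16, 12), (17, 5), (17, 14)}; affine count = 23; |E(F_19)| = 24.

Discriminant check: Δ ∝ 4a³ + 27b² = 4·14³ + 27·4² = 4·2744 + 27·16 ≡ 8 (mod 19). Nonzero ⇒ E is nonsingular.
For each x ∈ F_19, compute rhs = x³ + 14·x + 4 mod 19, then count y ∈ F_19 with y² ≡ rhs.
  x = 0: rhs = 4, matching y values: 2, 17 (2 points).
  x = 1: rhs = 0, matching y values: 0 (1 points).
  x = 2: rhs = 2, matching y values: none (0 points).
  x = 3: rhs = 16, matching y values: 4, 15 (2 points).
  x = 4: rhs = 10, matching y values: none (0 points).
  x = 5: rhs = 9, matching y values: 3, 16 (2 points).
  x = 6: rhs = 0, matching y values: 0 (1 points).
  x = 7: rhs = 8, matching y values: none (0 points).
  x = 8: rhs = 1, matching y values: 1, 18 (2 points).
  x = 9: rhs = 4, matching y values: 2, 17 (2 points).
  x = 10: rhs = 4, matching y values: 2, 17 (2 points).
  x = 11: rhs = 7, matching y values: 8, 11 (2 points).
  x = 12: rhs = 0, matching y values: 0 (1 points).
  x = 13: rhs = 8, matching y values: none (0 points).
  x = 14: rhs = 18, matching y values: none (0 points).
  x = 15: rhs = 17, matching y values: 6, 13 (2 points).
  x = 16: rhs = 11, matching y values: 7, 12 (2 points).
  x = 17: rhs = 6, matching y values: 5, 14 (2 points).
  x = 18: rhs = 8, matching y values: none (0 points).
Total affine count: 23.
Full point count |E(F_19)| = 23 + 1 = 24.
Hasse bound: |24 − (19+1)| = |4| = 4 ≤ 2√19 ≈ 8.7178 ✓.


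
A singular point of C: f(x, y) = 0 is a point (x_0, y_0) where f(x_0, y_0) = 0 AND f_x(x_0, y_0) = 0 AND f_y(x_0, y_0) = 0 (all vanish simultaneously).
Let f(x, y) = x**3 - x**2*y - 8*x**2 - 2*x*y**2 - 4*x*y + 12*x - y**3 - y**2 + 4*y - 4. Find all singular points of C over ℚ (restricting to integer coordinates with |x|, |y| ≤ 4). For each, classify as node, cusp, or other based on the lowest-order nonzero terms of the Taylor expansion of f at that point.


Singular points: {(2, -2)}; classification: cusp.

Compute partial derivatives:
  f_x = 3*x**2 - 2*x*y - 16*x - 2*y**2 - 4*y + 12.
  f_y = -x**2 - 4*x*y - 4*x - 3*y**2 - 2*y + 4.
Scan x_0 ∈ {−4, ..., 4}. For each x_0, f_y(x_0, y) is a polynomial in y; find its integer roots y ∈ {−4, ..., 4}, then test f_x and f at those candidates.
  x = -4: f_y(-4, y) = -3*y**2 + 14*y + 4; no integer root y with |y| ≤ 4.
  x = -3: f_y(-3, y) = -3*y**2 + 10*y + 7; no integer root y with |y| ≤ 4.
  x = -2: f_y(-2, y) = -3*y**2 + 6*y + 8; no integer root y with |y| ≤ 4.
  x = -1: f_y(-1, y) = -3*y**2 + 2*y + 7; no integer root y with |y| ≤ 4.
  x = 0: f_y(0, y) = -3*y**2 - 2*y + 4; no integer root y with |y| ≤ 4.
  x = 1: f_y(1, y) = -3*y**2 - 6*y - 1; no integer root y with |y| ≤ 4.
  x = 2: f_y(2, y) = -3*y**2 - 10*y - 8; vanishes at y ∈ {-2}. (2, -2): f_x = 0, f = 0 — SINGULAR.
  x = 3: f_y(3, y) = -3*y**2 - 14*y - 17; no integer root y with |y| ≤ 4.
  x = 4: f_y(4, y) = -3*y**2 - 18*y - 28; no integer root y with |y| ≤ 4.
Only singular point on the grid: (2, -2).
Classify: substitute x = 2 + u, y = -2 + v and expand: f = u**3 - u**2*v - 2*u*v**2 - v**3 + v**2.
No constant or linear terms (consistent with a singular point). Quadratic part: v**2. Cubic part: u**3 - u**2*v - 2*u*v**2 - v**3.
The quadratic part v**2 is a perfect square, so there is a single (double) tangent line v = 0, i.e. y = -2. Restricting the cubic part to that line (v = 0) leaves u**3 ≠ 0, so f is not divisible by v and the branch is v² ≈ -u**3 to lowest order — this is a cusp.
Classification: cusp.


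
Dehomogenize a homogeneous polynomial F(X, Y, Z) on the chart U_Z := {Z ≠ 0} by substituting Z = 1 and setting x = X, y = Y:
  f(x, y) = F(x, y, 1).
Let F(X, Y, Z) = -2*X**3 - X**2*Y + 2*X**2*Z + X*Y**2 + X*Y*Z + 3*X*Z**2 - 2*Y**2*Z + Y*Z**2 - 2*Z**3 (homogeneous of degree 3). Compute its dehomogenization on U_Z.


f(x, y) = -2*x**3 - x**2*y + 2*x**2 + x*y**2 + x*y + 3*x - 2*y**2 + y - 2

On U_Z we set Z = 1. Each monomial c·X^i·Y^j·Z^k in F becomes c·x^i·y^j·1^k = c·x^i·y^j.
Substituting Z = 1: F(X, Y, 1) = -2*x**3 - x**2*y + 2*x**2 + x*y**2 + x*y + 3*x - 2*y**2 + y - 2.
Note: deg(f) ≤ deg(F) = 3; strict inequality happens when F is divisible by Z (lost terms).


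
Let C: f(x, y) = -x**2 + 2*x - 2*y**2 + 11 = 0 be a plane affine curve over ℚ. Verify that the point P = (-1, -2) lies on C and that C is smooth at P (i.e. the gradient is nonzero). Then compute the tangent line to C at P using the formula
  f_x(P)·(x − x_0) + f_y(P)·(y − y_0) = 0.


Tangent line at P: 4*x + 8*y + 20 = 0.

Step 1: f(-1, -2) = 0, so P lies on C.
Step 2: partial derivatives
  f_x(x, y) = 2 - 2*x, f_y(x, y) = -4*y.
  f_x(P) = 4, f_y(P) = 8 (gradient nonzero, so P is smooth).
Step 3: tangent line at P: 4·(x − -1) + 8·(y − -2) = 0.
Expanding: 4*x + 8*y + 20 = 0.
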